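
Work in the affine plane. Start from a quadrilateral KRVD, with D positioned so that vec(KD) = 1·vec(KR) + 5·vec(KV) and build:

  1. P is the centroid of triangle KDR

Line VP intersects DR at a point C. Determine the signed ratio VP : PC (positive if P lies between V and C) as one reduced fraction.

Work in coordinates with K = (0, 0), R = (1, 0), V = (0, 1), D = (1, 5).
1. P is the centroid of triangle KDR ⇒ P = (2/3, 5/3)
line VP meets DR at C = (1, 2)
P = V + t·(C−V) with t = 2/3, so VP:PC = 2/3:1/3

VP:PC = 2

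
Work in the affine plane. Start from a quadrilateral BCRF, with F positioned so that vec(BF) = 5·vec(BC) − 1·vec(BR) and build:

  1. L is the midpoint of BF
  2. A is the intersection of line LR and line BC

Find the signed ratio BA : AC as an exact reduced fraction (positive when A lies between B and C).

BA:AC = -5/2

Assign B = (0, 0), C = (1, 0), R = (0, 1), F = (5, -1) — the answer is frame-independent, so this choice is without loss of generality.
1. L is the midpoint of BF ⇒ L = (5/2, -1/2)
2. A is the intersection of line LR and line BC ⇒ A = (5/3, 0)
A = B + t·(C−B) with t = 5/3, so BA:AC = t:(1−t) = 5/3:-2/3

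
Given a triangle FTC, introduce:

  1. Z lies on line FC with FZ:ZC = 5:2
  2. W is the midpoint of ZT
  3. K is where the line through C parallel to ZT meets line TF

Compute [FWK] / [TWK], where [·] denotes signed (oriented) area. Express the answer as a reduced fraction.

[FWK]:[TWK] = 7/2

Set F = (0, 0), T = (1, 0), C = (0, 1); any affine frame gives the same invariant.
1. Z lies on line FC with FZ:ZC = 5:2 ⇒ Z = (0, 5/7)
2. W is the midpoint of ZT ⇒ W = (1/2, 5/14)
3. K is where the line through C parallel to ZT meets line TF ⇒ K = (7/5, 0)
2·[FWK] = -1/2, 2·[TWK] = -1/7
[FWK]:[TWK] = -1/2:-1/7 = 7/2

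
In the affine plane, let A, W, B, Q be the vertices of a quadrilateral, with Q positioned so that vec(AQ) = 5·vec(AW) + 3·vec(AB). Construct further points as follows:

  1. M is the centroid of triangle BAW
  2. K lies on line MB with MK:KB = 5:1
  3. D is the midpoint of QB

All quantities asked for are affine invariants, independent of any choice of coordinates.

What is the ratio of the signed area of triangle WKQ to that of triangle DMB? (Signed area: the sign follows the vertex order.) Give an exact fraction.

[WKQ]:[DMB] = 115/36

Work in coordinates with A = (0, 0), W = (1, 0), B = (0, 1), Q = (5, 3).
1. M is the centroid of triangle BAW ⇒ M = (1/3, 1/3)
2. K lies on line MB with MK:KB = 5:1 ⇒ K = (1/18, 8/9)
3. D is the midpoint of QB ⇒ D = (5/2, 2)
2·[WKQ] = -115/18, 2·[DMB] = -2
[WKQ]:[DMB] = -115/18:-2 = 115/36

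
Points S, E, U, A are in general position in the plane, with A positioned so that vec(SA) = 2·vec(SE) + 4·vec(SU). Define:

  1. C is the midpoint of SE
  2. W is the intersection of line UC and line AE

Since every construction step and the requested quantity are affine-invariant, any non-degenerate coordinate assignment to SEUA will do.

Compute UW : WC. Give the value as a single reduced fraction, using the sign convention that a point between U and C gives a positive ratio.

UW:WC = -5/2

Work in coordinates with S = (0, 0), E = (1, 0), U = (0, 1), A = (2, 4).
1. C is the midpoint of SE ⇒ C = (1/2, 0)
2. W is the intersection of line UC and line AE ⇒ W = (5/6, -2/3)
W = U + t·(C−U) with t = 5/3, so UW:WC = t:(1−t) = 5/3:-2/3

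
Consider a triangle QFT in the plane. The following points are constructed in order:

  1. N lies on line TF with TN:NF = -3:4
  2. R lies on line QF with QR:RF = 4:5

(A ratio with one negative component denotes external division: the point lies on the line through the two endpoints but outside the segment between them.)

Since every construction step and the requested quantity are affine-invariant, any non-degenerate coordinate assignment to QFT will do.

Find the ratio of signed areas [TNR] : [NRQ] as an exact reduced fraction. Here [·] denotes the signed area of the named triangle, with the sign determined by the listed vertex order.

[TNR]:[NRQ] = -15/16

Set Q = (0, 0), F = (1, 0), T = (0, 1); any affine frame gives the same invariant.
1. N lies on line TF with TN:NF = -3:4 ⇒ N = (-3, 4)
2. R lies on line QF with QR:RF = 4:5 ⇒ R = (4/9, 0)
2·[TNR] = 5/3, 2·[NRQ] = -16/9
[TNR]:[NRQ] = 5/3:-16/9 = -15/16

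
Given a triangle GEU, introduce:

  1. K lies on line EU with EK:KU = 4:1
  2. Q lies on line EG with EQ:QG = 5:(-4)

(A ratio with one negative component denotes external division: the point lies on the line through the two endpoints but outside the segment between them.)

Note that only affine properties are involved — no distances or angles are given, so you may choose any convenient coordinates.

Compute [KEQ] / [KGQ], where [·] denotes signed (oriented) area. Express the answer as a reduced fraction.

[KEQ]:[KGQ] = 5/4

Assign G = (0, 0), E = (1, 0), U = (0, 1) — the answer is frame-independent, so this choice is without loss of generality.
1. K lies on line EU with EK:KU = 4:1 ⇒ K = (1/5, 4/5)
2. Q lies on line EG with EQ:QG = 5:(-4) ⇒ Q = (-4, 0)
2·[KEQ] = -4, 2·[KGQ] = -16/5
[KEQ]:[KGQ] = -4:-16/5 = 5/4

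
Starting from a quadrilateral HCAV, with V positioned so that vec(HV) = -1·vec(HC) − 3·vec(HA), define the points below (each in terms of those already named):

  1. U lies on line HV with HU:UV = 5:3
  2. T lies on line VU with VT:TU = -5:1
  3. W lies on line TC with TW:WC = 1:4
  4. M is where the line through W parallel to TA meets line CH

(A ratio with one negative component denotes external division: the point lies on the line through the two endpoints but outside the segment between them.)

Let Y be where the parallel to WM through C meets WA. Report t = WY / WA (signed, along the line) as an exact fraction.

Assign H = (0, 0), C = (1, 0), A = (0, 1), V = (-1, -3) — the answer is frame-independent, so this choice is without loss of generality.
1. U lies on line HV with HU:UV = 5:3 ⇒ U = (-5/8, -15/8)
2. T lies on line VU with VT:TU = -5:1 ⇒ T = (-17/32, -51/32)
3. W lies on line TC with TW:WC = 1:4 ⇒ W = (-9/40, -51/40)
4. M is where the line through W parallel to TA meets line CH ⇒ M = (3/83, 0)
through C parallel to WM: direction (867/3320, 51/40); meets WA at Y = (-9/8, -83/8)
Y = W + t·(A−W) with t = -4

t = -4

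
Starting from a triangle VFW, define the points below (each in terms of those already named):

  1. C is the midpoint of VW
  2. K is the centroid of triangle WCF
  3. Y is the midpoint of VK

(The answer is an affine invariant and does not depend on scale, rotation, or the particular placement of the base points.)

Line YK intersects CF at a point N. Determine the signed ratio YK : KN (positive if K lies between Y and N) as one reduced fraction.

YK:KN = -2

Choose coordinates V = (0, 0), F = (1, 0), W = (0, 1).
1. C is the midpoint of VW ⇒ C = (0, 1/2)
2. K is the centroid of triangle WCF ⇒ K = (1/3, 1/2)
3. Y is the midpoint of VK ⇒ Y = (1/6, 1/4)
line YK meets CF at N = (1/4, 3/8)
K = Y + t·(N−Y) with t = 2, so YK:KN = 2:-1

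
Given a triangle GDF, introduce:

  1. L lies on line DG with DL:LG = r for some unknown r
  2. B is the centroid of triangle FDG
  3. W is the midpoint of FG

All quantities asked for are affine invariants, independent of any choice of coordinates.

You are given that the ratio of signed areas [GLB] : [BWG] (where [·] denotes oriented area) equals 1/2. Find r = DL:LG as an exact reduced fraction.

Assign G = (0, 0), D = (1, 0), F = (0, 1) — the answer is frame-independent, so this choice is without loss of generality.
1. With DL:LG = r, write λ = r/(r+1) so L = D + λ·(G−D); L is affine-linear in λ
2. B is the centroid of triangle FDG ⇒ B = (1/3, 1/3)
3. W is the midpoint of FG ⇒ W = (0, 1/2)
Every point depending on L is an affine combination of L and λ-independent points, so each such coordinate is linear in λ; the λ² term in each signed area is a multiple of (G−D)×(G−D) = 0, so 2·[GLB] and 2·[BWG] are each linear in λ. Evaluating at λ=0 and λ=1:
  2·[GLB] = -1/3·λ + 1/3,   2·[BWG] = 1/6
So [GLB]:[BWG] = (-1/3·λ + 1/3) / (1/6). Setting this equal to 1/2:
  -1/3·λ + 1/3 = 1/2·(1/6)  ⇒  λ = 3/4
Then r = λ/(1−λ) = (3/4)/(1/4) = 3. Check: with r = 3, L = (1/4, 0) and [GLB]:[BWG] = 1/2 as required.

r = 3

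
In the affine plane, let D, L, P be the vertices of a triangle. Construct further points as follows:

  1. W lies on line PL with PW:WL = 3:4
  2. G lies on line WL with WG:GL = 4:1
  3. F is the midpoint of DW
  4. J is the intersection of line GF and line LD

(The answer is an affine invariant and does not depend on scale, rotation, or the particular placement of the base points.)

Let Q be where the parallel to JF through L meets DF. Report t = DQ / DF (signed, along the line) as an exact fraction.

Choose coordinates D = (0, 0), L = (1, 0), P = (0, 1).
1. W lies on line PL with PW:WL = 3:4 ⇒ W = (3/7, 4/7)
2. G lies on line WL with WG:GL = 4:1 ⇒ G = (31/35, 4/35)
3. F is the midpoint of DW ⇒ F = (3/14, 2/7)
4. J is the intersection of line GF and line LD ⇒ J = (4/3, 0)
through L parallel to JF: direction (-47/42, 2/7); meets DF at Q = (9/56, 3/14)
Q = D + t·(F−D) with t = 3/4

t = 3/4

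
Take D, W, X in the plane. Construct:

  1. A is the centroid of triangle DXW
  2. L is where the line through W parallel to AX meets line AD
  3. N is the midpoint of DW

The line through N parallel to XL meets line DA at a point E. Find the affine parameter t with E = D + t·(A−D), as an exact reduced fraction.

t = 1/2

Choose coordinates D = (0, 0), W = (1, 0), X = (0, 1).
1. A is the centroid of triangle DXW ⇒ A = (1/3, 1/3)
2. L is where the line through W parallel to AX meets line AD ⇒ L = (2/3, 2/3)
3. N is the midpoint of DW ⇒ N = (1/2, 0)
through N parallel to XL: direction (2/3, -1/3); meets DA at E = (1/6, 1/6)
E = D + t·(A−D) with t = 1/2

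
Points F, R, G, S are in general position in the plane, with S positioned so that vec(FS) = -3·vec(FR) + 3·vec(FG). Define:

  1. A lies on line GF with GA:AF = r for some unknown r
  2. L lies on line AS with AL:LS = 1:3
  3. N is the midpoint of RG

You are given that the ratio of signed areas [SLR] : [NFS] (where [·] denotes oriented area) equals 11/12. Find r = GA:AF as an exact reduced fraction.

r = -2/5

Assign F = (0, 0), R = (1, 0), G = (0, 1), S = (-3, 3) — the answer is frame-independent, so this choice is without loss of generality.
1. With GA:AF = r, write λ = r/(r+1) so A = G + λ·(F−G); A is affine-linear in λ
2. L lies on line AS with AL:LS = 1:3 ⇒ L is an affine combination of earlier points and hence also affine-linear in λ
3. N is the midpoint of RG ⇒ N = (1/2, 1/2)
Every point depending on A is an affine combination of A and λ-independent points, so each such coordinate is linear in λ; the λ² term in each signed area is a multiple of (F−G)×(F−G) = 0, so 2·[SLR] and 2·[NFS] are each linear in λ. Evaluating at λ=0 and λ=1:
  2·[SLR] = 3·λ − 3/4,   2·[NFS] = -3
So [SLR]:[NFS] = (3·λ − 3/4) / (-3). Setting this equal to 11/12:
  3·λ − 3/4 = 11/12·(-3)  ⇒  λ = -2/3
Then r = λ/(1−λ) = (-2/3)/(5/3) = -2/5. Check: with r = -2/5, A = (0, 5/3) and [SLR]:[NFS] = 11/12 as required.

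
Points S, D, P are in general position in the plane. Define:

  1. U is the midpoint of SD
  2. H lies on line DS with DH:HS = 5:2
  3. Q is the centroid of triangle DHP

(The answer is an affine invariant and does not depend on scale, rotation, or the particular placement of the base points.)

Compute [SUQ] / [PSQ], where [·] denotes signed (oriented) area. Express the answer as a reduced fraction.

[SUQ]:[PSQ] = 7/18

Work in coordinates with S = (0, 0), D = (1, 0), P = (0, 1).
1. U is the midpoint of SD ⇒ U = (1/2, 0)
2. H lies on line DS with DH:HS = 5:2 ⇒ H = (2/7, 0)
3. Q is the centroid of triangle DHP ⇒ Q = (3/7, 1/3)
2·[SUQ] = 1/6, 2·[PSQ] = 3/7
[SUQ]:[PSQ] = 1/6:3/7 = 7/18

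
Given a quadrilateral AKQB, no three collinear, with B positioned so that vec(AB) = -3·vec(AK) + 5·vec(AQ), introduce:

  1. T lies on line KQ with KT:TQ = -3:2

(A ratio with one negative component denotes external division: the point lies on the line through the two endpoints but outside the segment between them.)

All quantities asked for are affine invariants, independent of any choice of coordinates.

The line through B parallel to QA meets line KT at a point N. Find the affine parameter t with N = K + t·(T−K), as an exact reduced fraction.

Choose coordinates A = (0, 0), K = (1, 0), Q = (0, 1), B = (-3, 5).
1. T lies on line KQ with KT:TQ = -3:2 ⇒ T = (-2, 3)
through B parallel to QA: direction (0, -1); meets KT at N = (-3, 4)
N = K + t·(T−K) with t = 4/3

t = 4/3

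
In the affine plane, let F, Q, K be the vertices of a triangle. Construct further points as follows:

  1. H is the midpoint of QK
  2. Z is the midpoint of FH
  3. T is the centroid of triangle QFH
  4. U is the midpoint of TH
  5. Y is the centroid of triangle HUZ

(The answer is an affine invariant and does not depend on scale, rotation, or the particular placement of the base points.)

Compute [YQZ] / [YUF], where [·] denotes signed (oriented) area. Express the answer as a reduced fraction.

Assign F = (0, 0), Q = (1, 0), K = (0, 1) — the answer is frame-independent, so this choice is without loss of generality.
1. H is the midpoint of QK ⇒ H = (1/2, 1/2)
2. Z is the midpoint of FH ⇒ Z = (1/4, 1/4)
3. T is the centroid of triangle QFH ⇒ T = (1/2, 1/6)
4. U is the midpoint of TH ⇒ U = (1/2, 1/3)
5. Y is the centroid of triangle HUZ ⇒ Y = (5/12, 13/36)
2·[YQZ] = -1/8, 2·[YUF] = -1/24
[YQZ]:[YUF] = -1/8:-1/24 = 3

[YQZ]:[YUF] = 3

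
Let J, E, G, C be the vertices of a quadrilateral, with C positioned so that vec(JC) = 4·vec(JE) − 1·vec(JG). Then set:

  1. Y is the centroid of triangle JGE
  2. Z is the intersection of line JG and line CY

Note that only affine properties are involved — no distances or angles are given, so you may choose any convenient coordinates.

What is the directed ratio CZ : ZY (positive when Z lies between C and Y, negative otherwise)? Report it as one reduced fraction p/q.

CZ:ZY = -12

Assign J = (0, 0), E = (1, 0), G = (0, 1), C = (4, -1) — the answer is frame-independent, so this choice is without loss of generality.
1. Y is the centroid of triangle JGE ⇒ Y = (1/3, 1/3)
2. Z is the intersection of line JG and line CY ⇒ Z = (0, 5/11)
Z = C + t·(Y−C) with t = 12/11, so CZ:ZY = t:(1−t) = 12/11:-1/11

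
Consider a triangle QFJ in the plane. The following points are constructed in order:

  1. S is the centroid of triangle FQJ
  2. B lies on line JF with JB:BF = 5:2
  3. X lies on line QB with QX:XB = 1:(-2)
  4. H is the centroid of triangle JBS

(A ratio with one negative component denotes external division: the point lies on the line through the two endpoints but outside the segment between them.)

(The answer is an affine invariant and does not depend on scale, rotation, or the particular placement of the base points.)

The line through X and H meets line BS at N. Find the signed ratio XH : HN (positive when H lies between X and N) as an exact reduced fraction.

XH:HN = -23/5

Choose coordinates Q = (0, 0), F = (1, 0), J = (0, 1).
1. S is the centroid of triangle FQJ ⇒ S = (1/3, 1/3)
2. B lies on line JF with JB:BF = 5:2 ⇒ B = (5/7, 2/7)
3. X lies on line QB with QX:XB = 1:(-2) ⇒ X = (-5/7, -2/7)
4. H is the centroid of triangle JBS ⇒ H = (22/63, 34/63)
line XH meets BS at N = (19/161, 58/161)
H = X + t·(N−X) with t = 23/18, so XH:HN = 23/18:-5/18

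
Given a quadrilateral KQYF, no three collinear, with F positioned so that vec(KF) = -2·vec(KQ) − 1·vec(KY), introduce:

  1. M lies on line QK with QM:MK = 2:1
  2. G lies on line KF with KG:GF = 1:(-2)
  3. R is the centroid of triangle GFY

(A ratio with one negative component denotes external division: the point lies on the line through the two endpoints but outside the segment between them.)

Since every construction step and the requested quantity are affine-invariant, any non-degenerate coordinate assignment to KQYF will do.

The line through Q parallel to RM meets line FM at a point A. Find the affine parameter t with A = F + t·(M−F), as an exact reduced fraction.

Assign K = (0, 0), Q = (1, 0), Y = (0, 1), F = (-2, -1) — the answer is frame-independent, so this choice is without loss of generality.
1. M lies on line QK with QM:MK = 2:1 ⇒ M = (1/3, 0)
2. G lies on line KF with KG:GF = 1:(-2) ⇒ G = (2, 1)
3. R is the centroid of triangle GFY ⇒ R = (0, 1/3)
through Q parallel to RM: direction (1/3, -1/3); meets FM at A = (4/5, 1/5)
A = F + t·(M−F) with t = 6/5

t = 6/5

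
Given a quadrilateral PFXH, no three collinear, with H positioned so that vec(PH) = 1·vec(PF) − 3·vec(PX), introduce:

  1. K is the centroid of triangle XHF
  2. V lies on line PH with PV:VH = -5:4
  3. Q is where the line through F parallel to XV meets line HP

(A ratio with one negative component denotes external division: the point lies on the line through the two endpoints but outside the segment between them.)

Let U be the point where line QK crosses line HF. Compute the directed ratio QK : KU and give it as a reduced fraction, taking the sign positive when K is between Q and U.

QK:KU = -46

Set P = (0, 0), F = (1, 0), X = (0, 1), H = (1, -3); any affine frame gives the same invariant.
1. K is the centroid of triangle XHF ⇒ K = (2/3, -2/3)
2. V lies on line PH with PV:VH = -5:4 ⇒ V = (5, -15)
3. Q is where the line through F parallel to XV meets line HP ⇒ Q = (16, -48)
line QK meets HF at U = (1, -39/23)
K = Q + t·(U−Q) with t = 46/45, so QK:KU = 46/45:-1/45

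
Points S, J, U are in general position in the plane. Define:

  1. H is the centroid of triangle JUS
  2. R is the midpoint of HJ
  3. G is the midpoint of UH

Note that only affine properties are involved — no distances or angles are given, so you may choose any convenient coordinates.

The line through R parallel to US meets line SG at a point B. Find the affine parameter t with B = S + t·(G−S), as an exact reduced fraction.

t = 4

Work in coordinates with S = (0, 0), J = (1, 0), U = (0, 1).
1. H is the centroid of triangle JUS ⇒ H = (1/3, 1/3)
2. R is the midpoint of HJ ⇒ R = (2/3, 1/6)
3. G is the midpoint of UH ⇒ G = (1/6, 2/3)
through R parallel to US: direction (0, -1); meets SG at B = (2/3, 8/3)
B = S + t·(G−S) with t = 4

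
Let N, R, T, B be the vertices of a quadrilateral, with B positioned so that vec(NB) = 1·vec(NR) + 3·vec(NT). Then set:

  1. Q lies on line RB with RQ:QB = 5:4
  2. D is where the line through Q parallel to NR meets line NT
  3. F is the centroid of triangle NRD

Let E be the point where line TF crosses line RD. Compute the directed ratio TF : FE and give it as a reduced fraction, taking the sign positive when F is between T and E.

Choose coordinates N = (0, 0), R = (1, 0), T = (0, 1), B = (1, 3).
1. Q lies on line RB with RQ:QB = 5:4 ⇒ Q = (1, 5/3)
2. D is where the line through Q parallel to NR meets line NT ⇒ D = (0, 5/3)
3. F is the centroid of triangle NRD ⇒ F = (1/3, 5/9)
line TF meets RD at E = (2, -5/3)
F = T + t·(E−T) with t = 1/6, so TF:FE = 1/6:5/6

TF:FE = 1/5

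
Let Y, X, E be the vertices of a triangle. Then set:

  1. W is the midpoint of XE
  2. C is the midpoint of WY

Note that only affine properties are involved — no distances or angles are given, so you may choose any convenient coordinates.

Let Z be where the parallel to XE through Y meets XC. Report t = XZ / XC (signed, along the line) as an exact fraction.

Set Y = (0, 0), X = (1, 0), E = (0, 1); any affine frame gives the same invariant.
1. W is the midpoint of XE ⇒ W = (1/2, 1/2)
2. C is the midpoint of WY ⇒ C = (1/4, 1/4)
through Y parallel to XE: direction (-1, 1); meets XC at Z = (-1/2, 1/2)
Z = X + t·(C−X) with t = 2

t = 2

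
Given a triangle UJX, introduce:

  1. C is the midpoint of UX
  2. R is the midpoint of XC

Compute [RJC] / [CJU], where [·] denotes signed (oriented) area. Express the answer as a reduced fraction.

[RJC]:[CJU] = 1/2

Assign U = (0, 0), J = (1, 0), X = (0, 1) — the answer is frame-independent, so this choice is without loss of generality.
1. C is the midpoint of UX ⇒ C = (0, 1/2)
2. R is the midpoint of XC ⇒ R = (0, 3/4)
2·[RJC] = -1/4, 2·[CJU] = -1/2
[RJC]:[CJU] = -1/4:-1/2 = 1/2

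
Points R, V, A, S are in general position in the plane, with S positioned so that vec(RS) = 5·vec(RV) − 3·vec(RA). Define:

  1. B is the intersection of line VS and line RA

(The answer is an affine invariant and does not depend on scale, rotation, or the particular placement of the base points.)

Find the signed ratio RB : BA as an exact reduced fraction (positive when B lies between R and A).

RB:BA = 3

Work in coordinates with R = (0, 0), V = (1, 0), A = (0, 1), S = (5, -3).
1. B is the intersection of line VS and line RA ⇒ B = (0, 3/4)
B = R + t·(A−R) with t = 3/4, so RB:BA = t:(1−t) = 3/4:1/4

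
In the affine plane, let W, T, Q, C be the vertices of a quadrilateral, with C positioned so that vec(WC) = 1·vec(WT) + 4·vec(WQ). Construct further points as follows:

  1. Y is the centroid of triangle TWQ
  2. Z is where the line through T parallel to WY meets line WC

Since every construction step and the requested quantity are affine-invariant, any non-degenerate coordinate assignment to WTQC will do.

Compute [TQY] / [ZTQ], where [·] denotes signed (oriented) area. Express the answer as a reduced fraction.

Work in coordinates with W = (0, 0), T = (1, 0), Q = (0, 1), C = (1, 4).
1. Y is the centroid of triangle TWQ ⇒ Y = (1/3, 1/3)
2. Z is where the line through T parallel to WY meets line WC ⇒ Z = (-1/3, -4/3)
2·[TQY] = 1/3, 2·[ZTQ] = 8/3
[TQY]:[ZTQ] = 1/3:8/3 = 1/8

[TQY]:[ZTQ] = 1/8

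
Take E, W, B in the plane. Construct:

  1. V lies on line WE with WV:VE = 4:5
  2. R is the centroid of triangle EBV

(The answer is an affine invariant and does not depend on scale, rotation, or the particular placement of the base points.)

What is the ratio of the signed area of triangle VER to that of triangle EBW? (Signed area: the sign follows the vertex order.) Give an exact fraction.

[VER]:[EBW] = 5/27

Work in coordinates with E = (0, 0), W = (1, 0), B = (0, 1).
1. V lies on line WE with WV:VE = 4:5 ⇒ V = (5/9, 0)
2. R is the centroid of triangle EBV ⇒ R = (5/27, 1/3)
2·[VER] = -5/27, 2·[EBW] = -1
[VER]:[EBW] = -5/27:-1 = 5/27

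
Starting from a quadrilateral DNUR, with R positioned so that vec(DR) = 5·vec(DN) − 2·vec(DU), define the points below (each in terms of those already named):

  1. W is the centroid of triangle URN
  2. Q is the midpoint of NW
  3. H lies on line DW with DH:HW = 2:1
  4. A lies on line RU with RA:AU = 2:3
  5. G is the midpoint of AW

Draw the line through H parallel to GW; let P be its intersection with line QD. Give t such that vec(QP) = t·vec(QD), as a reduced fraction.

Choose coordinates D = (0, 0), N = (1, 0), U = (0, 1), R = (5, -2).
1. W is the centroid of triangle URN ⇒ W = (2, -1/3)
2. Q is the midpoint of NW ⇒ Q = (3/2, -1/6)
3. H lies on line DW with DH:HW = 2:1 ⇒ H = (4/3, -2/9)
4. A lies on line RU with RA:AU = 2:3 ⇒ A = (3, -4/5)
5. G is the midpoint of AW ⇒ G = (5/2, -17/30)
through H parallel to GW: direction (-1/2, 7/30); meets QD at P = (9/8, -1/8)
P = Q + t·(D−Q) with t = 1/4

t = 1/4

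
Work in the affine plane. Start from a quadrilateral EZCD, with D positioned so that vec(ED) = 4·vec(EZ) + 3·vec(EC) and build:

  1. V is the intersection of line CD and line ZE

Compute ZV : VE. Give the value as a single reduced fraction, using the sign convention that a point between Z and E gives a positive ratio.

Assign E = (0, 0), Z = (1, 0), C = (0, 1), D = (4, 3) — the answer is frame-independent, so this choice is without loss of generality.
1. V is the intersection of line CD and line ZE ⇒ V = (-2, 0)
V = Z + t·(E−Z) with t = 3, so ZV:VE = t:(1−t) = 3:-2

ZV:VE = -3/2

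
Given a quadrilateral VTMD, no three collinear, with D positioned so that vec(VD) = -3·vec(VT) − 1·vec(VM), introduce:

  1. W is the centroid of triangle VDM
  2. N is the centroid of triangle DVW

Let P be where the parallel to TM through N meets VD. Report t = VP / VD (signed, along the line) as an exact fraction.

t = 5/12

Work in coordinates with V = (0, 0), T = (1, 0), M = (0, 1), D = (-3, -1).
1. W is the centroid of triangle VDM ⇒ W = (-1, 0)
2. N is the centroid of triangle DVW ⇒ N = (-4/3, -1/3)
through N parallel to TM: direction (-1, 1); meets VD at P = (-5/4, -5/12)
P = V + t·(D−V) with t = 5/12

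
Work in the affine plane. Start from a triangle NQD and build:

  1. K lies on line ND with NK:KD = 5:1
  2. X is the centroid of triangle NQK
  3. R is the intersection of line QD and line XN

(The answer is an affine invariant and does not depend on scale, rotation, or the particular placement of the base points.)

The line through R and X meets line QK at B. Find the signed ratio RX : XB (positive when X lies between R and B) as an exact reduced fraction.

RX:XB = -14/11

Work in coordinates with N = (0, 0), Q = (1, 0), D = (0, 1).
1. K lies on line ND with NK:KD = 5:1 ⇒ K = (0, 5/6)
2. X is the centroid of triangle NQK ⇒ X = (1/3, 5/18)
3. R is the intersection of line QD and line XN ⇒ R = (6/11, 5/11)
line RX meets QK at B = (1/2, 5/12)
X = R + t·(B−R) with t = 14/3, so RX:XB = 14/3:-11/3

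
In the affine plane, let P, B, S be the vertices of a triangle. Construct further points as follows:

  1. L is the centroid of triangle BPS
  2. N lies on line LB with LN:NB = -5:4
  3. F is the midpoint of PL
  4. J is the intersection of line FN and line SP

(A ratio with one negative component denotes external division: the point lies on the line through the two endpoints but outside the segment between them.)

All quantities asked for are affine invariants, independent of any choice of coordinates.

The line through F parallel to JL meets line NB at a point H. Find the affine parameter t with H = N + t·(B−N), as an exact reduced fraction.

t = 105/88

Assign P = (0, 0), B = (1, 0), S = (0, 1) — the answer is frame-independent, so this choice is without loss of generality.
1. L is the centroid of triangle BPS ⇒ L = (1/3, 1/3)
2. N lies on line LB with LN:NB = -5:4 ⇒ N = (11/3, -4/3)
3. F is the midpoint of PL ⇒ F = (1/6, 1/6)
4. J is the intersection of line FN and line SP ⇒ J = (0, 5/21)
through F parallel to JL: direction (1/3, 2/21); meets NB at H = (16/33, 17/66)
H = N + t·(B−N) with t = 105/88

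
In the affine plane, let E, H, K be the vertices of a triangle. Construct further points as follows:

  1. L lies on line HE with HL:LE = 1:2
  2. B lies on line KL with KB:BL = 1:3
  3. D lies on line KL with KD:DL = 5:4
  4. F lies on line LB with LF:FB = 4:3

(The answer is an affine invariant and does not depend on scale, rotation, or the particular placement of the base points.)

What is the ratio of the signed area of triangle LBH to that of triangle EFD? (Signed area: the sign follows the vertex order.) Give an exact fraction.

Assign E = (0, 0), H = (1, 0), K = (0, 1) — the answer is frame-independent, so this choice is without loss of generality.
1. L lies on line HE with HL:LE = 1:2 ⇒ L = (2/3, 0)
2. B lies on line KL with KB:BL = 1:3 ⇒ B = (1/6, 3/4)
3. D lies on line KL with KD:DL = 5:4 ⇒ D = (10/27, 4/9)
4. F lies on line LB with LF:FB = 4:3 ⇒ F = (8/21, 3/7)
2·[LBH] = -1/4, 2·[EFD] = 2/189
[LBH]:[EFD] = -1/4:2/189 = -189/8

[LBH]:[EFD] = -189/8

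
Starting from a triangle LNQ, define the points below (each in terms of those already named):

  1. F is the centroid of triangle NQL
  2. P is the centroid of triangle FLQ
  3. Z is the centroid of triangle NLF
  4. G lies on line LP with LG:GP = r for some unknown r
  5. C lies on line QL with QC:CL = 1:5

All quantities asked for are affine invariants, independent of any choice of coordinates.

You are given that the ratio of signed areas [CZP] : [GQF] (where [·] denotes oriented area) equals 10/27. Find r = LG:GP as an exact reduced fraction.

r = 3/5

Choose coordinates L = (0, 0), N = (1, 0), Q = (0, 1).
1. F is the centroid of triangle NQL ⇒ F = (1/3, 1/3)
2. P is the centroid of triangle FLQ ⇒ P = (1/9, 4/9)
3. Z is the centroid of triangle NLF ⇒ Z = (4/9, 1/9)
4. With LG:GP = r, write λ = r/(r+1) so G = L + λ·(P−L); G is affine-linear in λ
5. C lies on line QL with QC:CL = 1:5 ⇒ C = (0, 5/6)
Every point depending on G is an affine combination of G and λ-independent points, so each such coordinate is linear in λ; the λ² term in each signed area is a multiple of (P−L)×(P−L) = 0, so 2·[CZP] and 2·[GQF] are each linear in λ. Evaluating at λ=0 and λ=1:
  2·[CZP] = -5/54,   2·[GQF] = 2/9·λ − 1/3
So [CZP]:[GQF] = (-5/54) / (2/9·λ − 1/3). Setting this equal to 10/27:
  -5/54 = 10/27·(2/9·λ − 1/3)  ⇒  λ = 3/8
Then r = λ/(1−λ) = (3/8)/(5/8) = 3/5. Check: with r = 3/5, G = (1/24, 1/6) and [CZP]:[GQF] = 10/27 as required.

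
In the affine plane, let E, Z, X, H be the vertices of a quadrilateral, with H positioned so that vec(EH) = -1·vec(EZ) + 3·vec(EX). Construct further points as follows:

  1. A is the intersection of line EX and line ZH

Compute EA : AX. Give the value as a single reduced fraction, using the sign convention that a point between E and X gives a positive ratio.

Choose coordinates E = (0, 0), Z = (1, 0), X = (0, 1), H = (-1, 3).
1. A is the intersection of line EX and line ZH ⇒ A = (0, 3/2)
A = E + t·(X−E) with t = 3/2, so EA:AX = t:(1−t) = 3/2:-1/2

EA:AX = -3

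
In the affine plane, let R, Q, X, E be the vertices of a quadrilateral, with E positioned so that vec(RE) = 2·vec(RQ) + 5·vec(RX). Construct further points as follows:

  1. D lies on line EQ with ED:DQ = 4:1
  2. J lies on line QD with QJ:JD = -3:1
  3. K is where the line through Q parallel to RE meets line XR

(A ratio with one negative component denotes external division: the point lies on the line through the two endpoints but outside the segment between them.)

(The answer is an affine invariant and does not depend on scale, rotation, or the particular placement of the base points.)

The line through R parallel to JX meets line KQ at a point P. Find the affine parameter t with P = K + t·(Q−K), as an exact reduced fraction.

Assign R = (0, 0), Q = (1, 0), X = (0, 1), E = (2, 5) — the answer is frame-independent, so this choice is without loss of generality.
1. D lies on line EQ with ED:DQ = 4:1 ⇒ D = (6/5, 1)
2. J lies on line QD with QJ:JD = -3:1 ⇒ J = (13/10, 3/2)
3. K is where the line through Q parallel to RE meets line XR ⇒ K = (0, -5/2)
through R parallel to JX: direction (-13/10, -1/2); meets KQ at P = (13/11, 5/11)
P = K + t·(Q−K) with t = 13/11

t = 13/11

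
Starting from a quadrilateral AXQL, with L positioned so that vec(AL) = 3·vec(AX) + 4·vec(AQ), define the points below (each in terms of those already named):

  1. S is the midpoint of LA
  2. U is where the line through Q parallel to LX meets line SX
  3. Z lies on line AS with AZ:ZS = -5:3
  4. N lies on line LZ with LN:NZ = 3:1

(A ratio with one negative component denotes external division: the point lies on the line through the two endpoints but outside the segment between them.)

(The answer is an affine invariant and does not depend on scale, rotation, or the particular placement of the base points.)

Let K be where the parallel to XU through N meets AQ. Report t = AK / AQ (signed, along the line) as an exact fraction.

t = -19/2

Set A = (0, 0), X = (1, 0), Q = (0, 1), L = (3, 4); any affine frame gives the same invariant.
1. S is the midpoint of LA ⇒ S = (3/2, 2)
2. U is where the line through Q parallel to LX meets line SX ⇒ U = (5/2, 6)
3. Z lies on line AS with AZ:ZS = -5:3 ⇒ Z = (15/4, 5)
4. N lies on line LZ with LN:NZ = 3:1 ⇒ N = (57/16, 19/4)
through N parallel to XU: direction (3/2, 6); meets AQ at K = (0, -19/2)
K = A + t·(Q−A) with t = -19/2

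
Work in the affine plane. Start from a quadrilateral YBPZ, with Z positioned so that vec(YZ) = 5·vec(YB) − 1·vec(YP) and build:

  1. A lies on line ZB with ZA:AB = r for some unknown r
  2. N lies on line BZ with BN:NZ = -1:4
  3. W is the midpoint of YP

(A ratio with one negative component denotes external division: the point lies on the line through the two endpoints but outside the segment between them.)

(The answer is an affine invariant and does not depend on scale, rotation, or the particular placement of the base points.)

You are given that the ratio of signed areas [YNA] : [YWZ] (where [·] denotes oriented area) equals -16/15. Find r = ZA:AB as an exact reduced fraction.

r = -4/3

Work in coordinates with Y = (0, 0), B = (1, 0), P = (0, 1), Z = (5, -1).
1. With ZA:AB = r, write λ = r/(r+1) so A = Z + λ·(B−Z); A is affine-linear in λ
2. N lies on line BZ with BN:NZ = -1:4 ⇒ N = (-1/3, 1/3)
3. W is the midpoint of YP ⇒ W = (0, 1/2)
Every point depending on A is an affine combination of A and λ-independent points, so each such coordinate is linear in λ; the λ² term in each signed area is a multiple of (B−Z)×(B−Z) = 0, so 2·[YNA] and 2·[YWZ] are each linear in λ. Evaluating at λ=0 and λ=1:
  2·[YNA] = λ − 4/3,   2·[YWZ] = -5/2
So [YNA]:[YWZ] = (λ − 4/3) / (-5/2). Setting this equal to -16/15:
  λ − 4/3 = -16/15·(-5/2)  ⇒  λ = 4
Then r = λ/(1−λ) = (4)/(-3) = -4/3. Check: with r = -4/3, A = (-11, 3) and [YNA]:[YWZ] = -16/15 as required.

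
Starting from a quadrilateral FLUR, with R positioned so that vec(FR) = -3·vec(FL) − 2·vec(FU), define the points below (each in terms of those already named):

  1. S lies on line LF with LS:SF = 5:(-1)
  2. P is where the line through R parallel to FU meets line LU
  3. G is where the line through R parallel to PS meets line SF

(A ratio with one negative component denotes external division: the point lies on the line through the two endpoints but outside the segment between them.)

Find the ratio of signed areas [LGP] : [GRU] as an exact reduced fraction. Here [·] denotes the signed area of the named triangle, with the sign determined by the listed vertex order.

[LGP]:[GRU] = -172/81

Choose coordinates F = (0, 0), L = (1, 0), U = (0, 1), R = (-3, -2).
1. S lies on line LF with LS:SF = 5:(-1) ⇒ S = (-1/4, 0)
2. P is where the line through R parallel to FU meets line LU ⇒ P = (-3, 4)
3. G is where the line through R parallel to PS meets line SF ⇒ G = (-35/8, 0)
2·[LGP] = -43/2, 2·[GRU] = 81/8
[LGP]:[GRU] = -43/2:81/8 = -172/81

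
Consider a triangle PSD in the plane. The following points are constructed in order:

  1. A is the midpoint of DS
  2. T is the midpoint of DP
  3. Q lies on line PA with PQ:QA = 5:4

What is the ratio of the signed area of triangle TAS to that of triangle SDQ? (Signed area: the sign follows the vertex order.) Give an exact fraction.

[TAS]:[SDQ] = -9/16

Set P = (0, 0), S = (1, 0), D = (0, 1); any affine frame gives the same invariant.
1. A is the midpoint of DS ⇒ A = (1/2, 1/2)
2. T is the midpoint of DP ⇒ T = (0, 1/2)
3. Q lies on line PA with PQ:QA = 5:4 ⇒ Q = (5/18, 5/18)
2·[TAS] = -1/4, 2·[SDQ] = 4/9
[TAS]:[SDQ] = -1/4:4/9 = -9/16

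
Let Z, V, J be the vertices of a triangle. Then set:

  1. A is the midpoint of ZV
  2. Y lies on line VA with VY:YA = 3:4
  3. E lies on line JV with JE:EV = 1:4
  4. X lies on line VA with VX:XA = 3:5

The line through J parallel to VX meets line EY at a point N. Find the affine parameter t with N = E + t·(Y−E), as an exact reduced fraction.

t = -1/4

Set Z = (0, 0), V = (1, 0), J = (0, 1); any affine frame gives the same invariant.
1. A is the midpoint of ZV ⇒ A = (1/2, 0)
2. Y lies on line VA with VY:YA = 3:4 ⇒ Y = (11/14, 0)
3. E lies on line JV with JE:EV = 1:4 ⇒ E = (1/5, 4/5)
4. X lies on line VA with VX:XA = 3:5 ⇒ X = (13/16, 0)
through J parallel to VX: direction (-3/16, 0); meets EY at N = (3/56, 1)
N = E + t·(Y−E) with t = -1/4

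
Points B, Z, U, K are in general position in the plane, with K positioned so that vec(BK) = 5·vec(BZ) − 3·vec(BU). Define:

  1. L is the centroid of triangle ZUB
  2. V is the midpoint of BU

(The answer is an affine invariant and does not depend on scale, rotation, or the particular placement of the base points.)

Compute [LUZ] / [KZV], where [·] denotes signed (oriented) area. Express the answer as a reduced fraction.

[LUZ]:[KZV] = -1/3

Work in coordinates with B = (0, 0), Z = (1, 0), U = (0, 1), K = (5, -3).
1. L is the centroid of triangle ZUB ⇒ L = (1/3, 1/3)
2. V is the midpoint of BU ⇒ V = (0, 1/2)
2·[LUZ] = -1/3, 2·[KZV] = 1
[LUZ]:[KZV] = -1/3:1 = -1/3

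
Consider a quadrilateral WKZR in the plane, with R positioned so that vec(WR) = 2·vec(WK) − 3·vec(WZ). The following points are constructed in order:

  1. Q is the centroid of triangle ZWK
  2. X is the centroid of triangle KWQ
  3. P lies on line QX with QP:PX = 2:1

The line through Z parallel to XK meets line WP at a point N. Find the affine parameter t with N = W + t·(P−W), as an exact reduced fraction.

t = 15/4

Assign W = (0, 0), K = (1, 0), Z = (0, 1), R = (2, -3) — the answer is frame-independent, so this choice is without loss of generality.
1. Q is the centroid of triangle ZWK ⇒ Q = (1/3, 1/3)
2. X is the centroid of triangle KWQ ⇒ X = (4/9, 1/9)
3. P lies on line QX with QP:PX = 2:1 ⇒ P = (11/27, 5/27)
through Z parallel to XK: direction (5/9, -1/9); meets WP at N = (55/36, 25/36)
N = W + t·(P−W) with t = 15/4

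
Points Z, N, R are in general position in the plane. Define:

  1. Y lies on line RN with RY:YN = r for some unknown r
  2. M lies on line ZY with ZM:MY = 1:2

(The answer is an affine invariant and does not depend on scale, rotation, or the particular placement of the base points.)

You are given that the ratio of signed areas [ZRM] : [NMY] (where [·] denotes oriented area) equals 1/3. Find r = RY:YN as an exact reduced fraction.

r = 2/3

Assign Z = (0, 0), N = (1, 0), R = (0, 1) — the answer is frame-independent, so this choice is without loss of generality.
1. With RY:YN = r, write λ = r/(r+1) so Y = R + λ·(N−R); Y is affine-linear in λ
2. M lies on line ZY with ZM:MY = 1:2 ⇒ M is an affine combination of earlier points and hence also affine-linear in λ
Every point depending on Y is an affine combination of Y and λ-independent points, so each such coordinate is linear in λ; the λ² term in each signed area is a multiple of (N−R)×(N−R) = 0, so 2·[ZRM] and 2·[NMY] are each linear in λ. Evaluating at λ=0 and λ=1:
  2·[ZRM] = -1/3·λ,   2·[NMY] = 2/3·λ − 2/3
So [ZRM]:[NMY] = (-1/3·λ) / (2/3·λ − 2/3). Setting this equal to 1/3:
  -1/3·λ = 1/3·(2/3·λ − 2/3)  ⇒  λ = 2/5
Then r = λ/(1−λ) = (2/5)/(3/5) = 2/3. Check: with r = 2/3, Y = (2/5, 3/5) and [ZRM]:[NMY] = 1/3 as required.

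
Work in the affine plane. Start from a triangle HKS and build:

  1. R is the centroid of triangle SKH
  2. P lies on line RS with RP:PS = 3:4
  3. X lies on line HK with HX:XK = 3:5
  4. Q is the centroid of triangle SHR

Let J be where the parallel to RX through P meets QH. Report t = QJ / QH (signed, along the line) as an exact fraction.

t = -17/28

Set H = (0, 0), K = (1, 0), S = (0, 1); any affine frame gives the same invariant.
1. R is the centroid of triangle SKH ⇒ R = (1/3, 1/3)
2. P lies on line RS with RP:PS = 3:4 ⇒ P = (4/21, 13/21)
3. X lies on line HK with HX:XK = 3:5 ⇒ X = (3/8, 0)
4. Q is the centroid of triangle SHR ⇒ Q = (1/9, 4/9)
through P parallel to RX: direction (1/24, -1/3); meets QH at J = (5/28, 5/7)
J = Q + t·(H−Q) with t = -17/28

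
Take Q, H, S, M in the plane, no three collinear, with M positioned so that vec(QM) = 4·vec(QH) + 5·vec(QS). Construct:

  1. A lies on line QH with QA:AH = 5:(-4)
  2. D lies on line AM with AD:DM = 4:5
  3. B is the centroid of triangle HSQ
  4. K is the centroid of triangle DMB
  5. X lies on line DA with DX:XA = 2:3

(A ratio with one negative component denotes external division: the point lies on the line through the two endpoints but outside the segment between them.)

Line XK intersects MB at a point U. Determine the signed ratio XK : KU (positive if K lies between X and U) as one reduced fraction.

Work in coordinates with Q = (0, 0), H = (1, 0), S = (0, 1), M = (4, 5).
1. A lies on line QH with QA:AH = 5:(-4) ⇒ A = (5, 0)
2. D lies on line AM with AD:DM = 4:5 ⇒ D = (41/9, 20/9)
3. B is the centroid of triangle HSQ ⇒ B = (1/3, 1/3)
4. K is the centroid of triangle DMB ⇒ K = (80/27, 68/27)
5. X lies on line DA with DX:XA = 2:3 ⇒ X = (71/15, 4/3)
line XK meets MB at U = (175/74, 108/37)
K = X + t·(U−X) with t = 74/99, so XK:KU = 74/99:25/99

XK:KU = 74/25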